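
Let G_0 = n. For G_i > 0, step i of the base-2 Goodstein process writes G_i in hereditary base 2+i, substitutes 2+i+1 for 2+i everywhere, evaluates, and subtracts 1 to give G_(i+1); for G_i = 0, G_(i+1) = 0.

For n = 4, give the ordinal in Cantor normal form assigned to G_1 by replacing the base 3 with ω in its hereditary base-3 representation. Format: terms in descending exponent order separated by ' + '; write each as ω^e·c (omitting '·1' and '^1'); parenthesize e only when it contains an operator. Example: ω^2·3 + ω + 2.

i=0: 4 = 2^2 (b=2); 2→3: 3^3 = 27; 27−1 = 26
i=1: 26 = 2·3^2 + 2·3 + 2 (b=3); 3→4: 2·4^2 + 2·4 + 2 = 42; 42−1 = 41

ω^2·2 + ω·2 + 2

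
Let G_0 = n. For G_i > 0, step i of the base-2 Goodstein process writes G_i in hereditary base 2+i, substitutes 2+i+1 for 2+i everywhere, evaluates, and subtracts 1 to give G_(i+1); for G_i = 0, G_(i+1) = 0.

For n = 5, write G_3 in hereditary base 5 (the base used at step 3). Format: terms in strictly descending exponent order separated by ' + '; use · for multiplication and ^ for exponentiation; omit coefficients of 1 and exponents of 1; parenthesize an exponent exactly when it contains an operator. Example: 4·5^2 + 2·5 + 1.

i=0: 5 = 2^2 + 1 (b=2); 2→3: 3^3 + 1 = 28; 28−1 = 27
i=1: 27 = 3^3 (b=3); 3→4: 4^4 = 256; 256−1 = 255
i=2: 255 = 3·4^3 + 3·4^2 + 3·4 + 3 (b=4); 4→5: 3·5^3 + 3·5^2 + 3·5 + 3 = 468; 468−1 = 467
i=3: 467 = 3·5^3 + 3·5^2 + 3·5 + 2 (b=5); 5→6: 3·6^3 + 3·6^2 + 3·6 + 2 = 776; 776−1 = 775

3·5^3 + 3·5^2 + 3·5 + 2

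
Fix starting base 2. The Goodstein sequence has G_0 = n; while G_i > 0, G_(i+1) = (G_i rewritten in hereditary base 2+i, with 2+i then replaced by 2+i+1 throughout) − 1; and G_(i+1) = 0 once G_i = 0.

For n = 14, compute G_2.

1281

i=0: 14 = 2^(2 + 1) + 2^2 + 2 (b=2); 2→3: 3^(3 + 1) + 3^3 + 3 = 111; 111−1 = 110
i=1: 110 = 3^(3 + 1) + 3^3 + 2 (b=3); 3→4: 4^(4 + 1) + 4^4 + 2 = 1282; 1282−1 = 1281
i=2: 1281 = 4^(4 + 1) + 4^4 + 1 (b=4); 4→5: 5^(5 + 1) + 5^5 + 1 = 18751; 18751−1 = 18750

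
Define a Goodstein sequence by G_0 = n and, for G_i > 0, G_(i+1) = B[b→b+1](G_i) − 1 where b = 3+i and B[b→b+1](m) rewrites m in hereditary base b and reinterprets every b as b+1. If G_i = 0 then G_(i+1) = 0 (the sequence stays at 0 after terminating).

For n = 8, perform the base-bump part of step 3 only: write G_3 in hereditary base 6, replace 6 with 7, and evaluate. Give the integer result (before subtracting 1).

12

i=0: 8 = 2·3 + 2 (b=3); 3→4: 2·4 + 2 = 10; 10−1 = 9
i=1: 9 = 2·4 + 1 (b=4); 4→5: 2·5 + 1 = 11; 11−1 = 10
i=2: 10 = 2·5 (b=5); 5→6: 2·6 = 12; 12−1 = 11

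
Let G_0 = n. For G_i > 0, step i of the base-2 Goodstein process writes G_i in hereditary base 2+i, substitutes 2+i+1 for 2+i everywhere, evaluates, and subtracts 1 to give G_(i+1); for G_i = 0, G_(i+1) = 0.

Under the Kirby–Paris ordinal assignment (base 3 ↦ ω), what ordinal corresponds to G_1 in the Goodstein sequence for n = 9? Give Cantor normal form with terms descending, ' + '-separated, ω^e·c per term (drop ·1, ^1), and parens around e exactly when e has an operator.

(0) 9|_2 = 2^(2 + 1) + 1 ↦ 3^(3 + 1) + 1|_3 = 82 ⇒ 81
(1) 81|_3 = 3^(3 + 1) ↦ 4^(4 + 1)|_4 = 1024 ⇒ 1023

ω^(ω + 1)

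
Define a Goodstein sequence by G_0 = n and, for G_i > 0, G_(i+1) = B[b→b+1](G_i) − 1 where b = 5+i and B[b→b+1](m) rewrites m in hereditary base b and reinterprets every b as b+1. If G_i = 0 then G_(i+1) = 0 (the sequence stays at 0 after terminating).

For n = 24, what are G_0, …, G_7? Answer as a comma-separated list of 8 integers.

24, 27, 30, 33, 36, 39, 41, 43

step 0: 24 = 4·5 + 4; sub 6 for 5: 4·6 + 4; = 28; G_1 = 28−1 = 27
step 1: 27 = 4·6 + 3; sub 7 for 6: 4·7 + 3; = 31; G_2 = 31−1 = 30
step 2: 30 = 4·7 + 2; sub 8 for 7: 4·8 + 2; = 34; G_3 = 34−1 = 33
step 3: 33 = 4·8 + 1; sub 9 for 8: 4·9 + 1; = 37; G_4 = 37−1 = 36
step 4: 36 = 4·9; sub 10 for 9: 4·10; = 40; G_5 = 40−1 = 39
step 5: 39 = 3·10 + 9; sub 11 for 10: 3·11 + 9; = 42; G_6 = 42−1 = 41
step 6: 41 = 3·11 + 8; sub 12 for 11: 3·12 + 8; = 44; G_7 = 44−1 = 43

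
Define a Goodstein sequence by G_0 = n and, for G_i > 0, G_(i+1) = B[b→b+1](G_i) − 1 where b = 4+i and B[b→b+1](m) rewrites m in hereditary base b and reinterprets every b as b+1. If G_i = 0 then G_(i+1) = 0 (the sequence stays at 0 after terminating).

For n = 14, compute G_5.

22

[0] 14 ≡ 3·4 + 2 (base 4). Lift 5: 17. −1: 16.
[1] 16 ≡ 3·5 + 1 (base 5). Lift 6: 19. −1: 18.
[2] 18 ≡ 3·6 (base 6). Lift 7: 21. −1: 20.
[3] 20 ≡ 2·7 + 6 (base 7). Lift 8: 22. −1: 21.
[4] 21 ≡ 2·8 + 5 (base 8). Lift 9: 23. −1: 22.
[5] 22 ≡ 2·9 + 4 (base 9). Lift 10: 24. −1: 23.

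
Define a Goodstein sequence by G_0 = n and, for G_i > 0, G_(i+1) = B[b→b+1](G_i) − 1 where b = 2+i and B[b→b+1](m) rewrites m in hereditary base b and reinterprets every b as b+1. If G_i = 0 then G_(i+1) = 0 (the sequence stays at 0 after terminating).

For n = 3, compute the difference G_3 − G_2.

-1

base 2: 3 = 2 + 1; at 3: 3 + 1 = 4; next = 3
base 3: 3 = 3; at 4: 4 = 4; next = 3
base 4: 3 = 3; at 5: 3 = 3; next = 2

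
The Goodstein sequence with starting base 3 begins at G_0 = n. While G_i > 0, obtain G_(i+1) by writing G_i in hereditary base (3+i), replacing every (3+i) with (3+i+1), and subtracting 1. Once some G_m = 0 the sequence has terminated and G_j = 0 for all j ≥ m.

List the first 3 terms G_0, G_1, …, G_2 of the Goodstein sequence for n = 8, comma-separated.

8, 9, 10

step 0: 8 = 2·3 + 2; sub 4 for 3: 2·4 + 2; = 10; G_1 = 10−1 = 9
step 1: 9 = 2·4 + 1; sub 5 for 4: 2·5 + 1; = 11; G_2 = 11−1 = 10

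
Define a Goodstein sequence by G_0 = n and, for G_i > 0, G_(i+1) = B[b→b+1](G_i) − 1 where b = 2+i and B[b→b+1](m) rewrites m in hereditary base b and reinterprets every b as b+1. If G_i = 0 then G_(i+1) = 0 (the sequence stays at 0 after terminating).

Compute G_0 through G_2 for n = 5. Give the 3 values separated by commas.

(0) 5|_2 = 2^2 + 1 ↦ 3^3 + 1|_3 = 28 ⇒ 27
(1) 27|_3 = 3^3 ↦ 4^4|_4 = 256 ⇒ 255

5, 27, 255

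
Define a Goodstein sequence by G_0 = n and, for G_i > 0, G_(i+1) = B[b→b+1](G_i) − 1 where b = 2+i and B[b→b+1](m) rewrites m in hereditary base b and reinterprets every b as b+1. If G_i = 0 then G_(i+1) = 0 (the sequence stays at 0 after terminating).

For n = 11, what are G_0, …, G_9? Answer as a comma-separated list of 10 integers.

11, 84, 1027, 15627, 279937, 5764801, 134217727, 2749609302, 70077777775, 1997331745490

(0) 11|_2 = 2^(2 + 1) + 2 + 1 ↦ 3^(3 + 1) + 3 + 1|_3 = 85 ⇒ 84
(1) 84|_3 = 3^(3 + 1) + 3 ↦ 4^(4 + 1) + 4|_4 = 1028 ⇒ 1027
(2) 1027|_4 = 4^(4 + 1) + 3 ↦ 5^(5 + 1) + 3|_5 = 15628 ⇒ 15627
(3) 15627|_5 = 5^(5 + 1) + 2 ↦ 6^(6 + 1) + 2|_6 = 279938 ⇒ 279937
(4) 279937|_6 = 6^(6 + 1) + 1 ↦ 7^(7 + 1) + 1|_7 = 5764802 ⇒ 5764801
(5) 5764801|_7 = 7^(7 + 1) ↦ 8^(8 + 1)|_8 = 134217728 ⇒ 134217727
(6) 134217727|_8 = 7·8^8 + 7·8^7 + 7·8^6 + 7·8^5 + 7·8^4 + 7·8^3 + 7·8^2 + 7·8 + 7 ↦ 7·9^9 + 7·9^7 + 7·9^6 + 7·9^5 + 7·9^4 + 7·9^3 + 7·9^2 + 7·9 + 7|_9 = 2749609303 ⇒ 2749609302
(7) 2749609302|_9 = 7·9^9 + 7·9^7 + 7·9^6 + 7·9^5 + 7·9^4 + 7·9^3 + 7·9^2 + 7·9 + 6 ↦ 7·10^10 + 7·10^7 + 7·10^6 + 7·10^5 + 7·10^4 + 7·10^3 + 7·10^2 + 7·10 + 6|_10 = 70077777776 ⇒ 70077777775
(8) 70077777775|_10 = 7·10^10 + 7·10^7 + 7·10^6 + 7·10^5 + 7·10^4 + 7·10^3 + 7·10^2 + 7·10 + 5 ↦ 7·11^11 + 7·11^7 + 7·11^6 + 7·11^5 + 7·11^4 + 7·11^3 + 7·11^2 + 7·11 + 5|_11 = 1997331745491 ⇒ 1997331745490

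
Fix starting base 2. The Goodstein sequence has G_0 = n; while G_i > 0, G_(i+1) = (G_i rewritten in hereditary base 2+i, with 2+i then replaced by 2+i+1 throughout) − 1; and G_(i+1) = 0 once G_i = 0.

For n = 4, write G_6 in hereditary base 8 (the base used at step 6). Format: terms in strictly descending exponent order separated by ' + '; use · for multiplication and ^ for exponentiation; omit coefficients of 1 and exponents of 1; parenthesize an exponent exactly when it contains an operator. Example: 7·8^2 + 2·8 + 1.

i=0: 4 = 2^2 (b=2); 2→3: 3^3 = 27; 27−1 = 26
i=1: 26 = 2·3^2 + 2·3 + 2 (b=3); 3→4: 2·4^2 + 2·4 + 2 = 42; 42−1 = 41
i=2: 41 = 2·4^2 + 2·4 + 1 (b=4); 4→5: 2·5^2 + 2·5 + 1 = 61; 61−1 = 60
i=3: 60 = 2·5^2 + 2·5 (b=5); 5→6: 2·6^2 + 2·6 = 84; 84−1 = 83
i=4: 83 = 2·6^2 + 6 + 5 (b=6); 6→7: 2·7^2 + 7 + 5 = 110; 110−1 = 109
i=5: 109 = 2·7^2 + 7 + 4 (b=7); 7→8: 2·8^2 + 8 + 4 = 140; 140−1 = 139

2·8^2 + 8 + 3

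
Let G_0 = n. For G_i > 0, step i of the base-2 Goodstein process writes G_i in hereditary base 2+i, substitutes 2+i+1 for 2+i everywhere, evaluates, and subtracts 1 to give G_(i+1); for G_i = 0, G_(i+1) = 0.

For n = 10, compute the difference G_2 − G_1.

i=0: 10 = 2^(2 + 1) + 2 (b=2); 2→3: 3^(3 + 1) + 3 = 84; 84−1 = 83
i=1: 83 = 3^(3 + 1) + 2 (b=3); 3→4: 4^(4 + 1) + 2 = 1026; 1026−1 = 1025

942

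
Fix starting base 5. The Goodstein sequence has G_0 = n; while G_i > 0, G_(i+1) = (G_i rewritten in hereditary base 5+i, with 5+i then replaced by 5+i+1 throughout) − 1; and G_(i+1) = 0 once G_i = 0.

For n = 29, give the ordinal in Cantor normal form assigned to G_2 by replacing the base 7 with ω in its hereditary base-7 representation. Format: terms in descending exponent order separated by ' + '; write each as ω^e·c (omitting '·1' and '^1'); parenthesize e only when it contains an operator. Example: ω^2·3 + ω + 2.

ω^2 + 2

step 0: 29 = 5^2 + 4; sub 6 for 5: 6^2 + 4; = 40; G_1 = 40−1 = 39
step 1: 39 = 6^2 + 3; sub 7 for 6: 7^2 + 3; = 52; G_2 = 52−1 = 51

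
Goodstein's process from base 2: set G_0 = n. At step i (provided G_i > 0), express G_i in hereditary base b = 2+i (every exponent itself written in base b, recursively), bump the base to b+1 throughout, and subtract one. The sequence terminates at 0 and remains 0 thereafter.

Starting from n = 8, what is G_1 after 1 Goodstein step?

step 0: 8 = 2^(2 + 1); sub 3 for 2: 3^(3 + 1); = 81; G_1 = 81−1 = 80
step 1: 80 = 2·3^3 + 2·3^2 + 2·3 + 2; sub 4 for 3: 2·4^4 + 2·4^2 + 2·4 + 2; = 554; G_2 = 554−1 = 553

80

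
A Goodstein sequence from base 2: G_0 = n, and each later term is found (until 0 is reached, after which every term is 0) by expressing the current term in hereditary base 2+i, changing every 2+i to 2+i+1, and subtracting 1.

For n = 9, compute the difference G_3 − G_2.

8819

G_0=9  [base 2] 2^(2 + 1) + 1  →[2↦3]→  3^(3 + 1) + 1 = 82  −1 ⇒ G_1=81
G_1=81  [base 3] 3^(3 + 1)  →[3↦4]→  4^(4 + 1) = 1024  −1 ⇒ G_2=1023
G_2=1023  [base 4] 3·4^4 + 3·4^3 + 3·4^2 + 3·4 + 3  →[4↦5]→  3·5^5 + 3·5^3 + 3·5^2 + 3·5 + 3 = 9843  −1 ⇒ G_3=9842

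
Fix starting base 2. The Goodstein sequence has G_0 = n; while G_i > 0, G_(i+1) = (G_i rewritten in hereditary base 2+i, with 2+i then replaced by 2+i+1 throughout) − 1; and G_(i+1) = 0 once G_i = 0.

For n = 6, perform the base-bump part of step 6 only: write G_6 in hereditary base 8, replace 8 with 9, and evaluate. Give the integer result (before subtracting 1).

G_0 = 6. HB_2(6) = 2^2 + 2. Bump = 30. G_1 = 29.
G_1 = 29. HB_3(29) = 3^3 + 2. Bump = 258. G_2 = 257.
G_2 = 257. HB_4(257) = 4^4 + 1. Bump = 3126. G_3 = 3125.
G_3 = 3125. HB_5(3125) = 5^5. Bump = 46656. G_4 = 46655.
G_4 = 46655. HB_6(46655) = 5·6^5 + 5·6^4 + 5·6^3 + 5·6^2 + 5·6 + 5. Bump = 98040. G_5 = 98039.
G_5 = 98039. HB_7(98039) = 5·7^5 + 5·7^4 + 5·7^3 + 5·7^2 + 5·7 + 4. Bump = 187244. G_6 = 187243.
G_6 = 187243. HB_8(187243) = 5·8^5 + 5·8^4 + 5·8^3 + 5·8^2 + 5·8 + 3. Bump = 332148. G_7 = 332147.

332148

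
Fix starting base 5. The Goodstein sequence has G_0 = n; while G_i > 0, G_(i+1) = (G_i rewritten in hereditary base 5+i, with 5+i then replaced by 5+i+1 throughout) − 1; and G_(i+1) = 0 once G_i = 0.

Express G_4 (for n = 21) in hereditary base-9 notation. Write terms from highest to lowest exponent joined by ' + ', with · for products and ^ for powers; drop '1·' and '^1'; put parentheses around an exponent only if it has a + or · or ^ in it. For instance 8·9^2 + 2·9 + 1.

3·9 + 4

i=0: 21 = 4·5 + 1 (b=5); 5→6: 4·6 + 1 = 25; 25−1 = 24
i=1: 24 = 4·6 (b=6); 6→7: 4·7 = 28; 28−1 = 27
i=2: 27 = 3·7 + 6 (b=7); 7→8: 3·8 + 6 = 30; 30−1 = 29
i=3: 29 = 3·8 + 5 (b=8); 8→9: 3·9 + 5 = 32; 32−1 = 31
i=4: 31 = 3·9 + 4 (b=9); 9→10: 3·10 + 4 = 34; 34−1 = 33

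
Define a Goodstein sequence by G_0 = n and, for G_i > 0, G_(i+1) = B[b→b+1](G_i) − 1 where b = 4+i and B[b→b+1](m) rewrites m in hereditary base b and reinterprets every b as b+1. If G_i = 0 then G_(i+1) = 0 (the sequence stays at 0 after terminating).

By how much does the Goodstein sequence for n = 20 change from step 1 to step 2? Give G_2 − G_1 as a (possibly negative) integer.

i=0: 20 = 4^2 + 4 (b=4); 4→5: 5^2 + 5 = 30; 30−1 = 29
i=1: 29 = 5^2 + 4 (b=5); 5→6: 6^2 + 4 = 40; 40−1 = 39

10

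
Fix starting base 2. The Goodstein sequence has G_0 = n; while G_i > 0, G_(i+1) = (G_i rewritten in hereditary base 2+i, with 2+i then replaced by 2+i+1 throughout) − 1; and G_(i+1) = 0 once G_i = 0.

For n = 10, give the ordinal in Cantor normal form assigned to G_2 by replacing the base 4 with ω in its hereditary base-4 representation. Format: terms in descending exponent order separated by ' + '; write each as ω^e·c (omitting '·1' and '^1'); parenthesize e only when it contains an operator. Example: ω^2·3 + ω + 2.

ω^(ω + 1) + 1

(0) 10|_2 = 2^(2 + 1) + 2 ↦ 3^(3 + 1) + 3|_3 = 84 ⇒ 83
(1) 83|_3 = 3^(3 + 1) + 2 ↦ 4^(4 + 1) + 2|_4 = 1026 ⇒ 1025
(2) 1025|_4 = 4^(4 + 1) + 1 ↦ 5^(5 + 1) + 1|_5 = 15626 ⇒ 15625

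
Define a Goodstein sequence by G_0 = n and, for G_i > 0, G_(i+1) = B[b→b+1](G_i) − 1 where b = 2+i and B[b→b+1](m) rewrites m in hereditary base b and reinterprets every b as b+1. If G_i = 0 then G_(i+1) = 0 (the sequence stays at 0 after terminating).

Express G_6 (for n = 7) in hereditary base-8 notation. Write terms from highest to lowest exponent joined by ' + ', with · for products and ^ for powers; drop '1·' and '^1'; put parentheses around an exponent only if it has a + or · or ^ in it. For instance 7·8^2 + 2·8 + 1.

base 2: 7 = 2^2 + 2 + 1; at 3: 3^3 + 3 + 1 = 31; next = 30
base 3: 30 = 3^3 + 3; at 4: 4^4 + 4 = 260; next = 259
base 4: 259 = 4^4 + 3; at 5: 5^5 + 3 = 3128; next = 3127
base 5: 3127 = 5^5 + 2; at 6: 6^6 + 2 = 46658; next = 46657
base 6: 46657 = 6^6 + 1; at 7: 7^7 + 1 = 823544; next = 823543
base 7: 823543 = 7^7; at 8: 8^8 = 16777216; next = 16777215

7·8^7 + 7·8^6 + 7·8^5 + 7·8^4 + 7·8^3 + 7·8^2 + 7·8 + 7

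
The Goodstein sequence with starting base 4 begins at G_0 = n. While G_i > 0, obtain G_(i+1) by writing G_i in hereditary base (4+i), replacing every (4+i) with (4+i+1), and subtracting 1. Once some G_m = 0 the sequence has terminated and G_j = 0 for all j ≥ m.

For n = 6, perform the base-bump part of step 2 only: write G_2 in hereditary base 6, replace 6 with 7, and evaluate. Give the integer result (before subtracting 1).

7

G_0 = 6. HB_4(6) = 4 + 2. Bump = 7. G_1 = 6.
G_1 = 6. HB_5(6) = 5 + 1. Bump = 7. G_2 = 6.
G_2 = 6. HB_6(6) = 6. Bump = 7. G_3 = 6.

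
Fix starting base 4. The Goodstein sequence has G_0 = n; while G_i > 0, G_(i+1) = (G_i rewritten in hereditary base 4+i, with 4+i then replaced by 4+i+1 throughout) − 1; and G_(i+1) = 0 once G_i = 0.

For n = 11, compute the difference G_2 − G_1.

1

11 —HB4→ 2·4 + 3 —bump→ 2·5 + 3 = 13 —(−1)→ 12
12 —HB5→ 2·5 + 2 —bump→ 2·6 + 2 = 14 —(−1)→ 13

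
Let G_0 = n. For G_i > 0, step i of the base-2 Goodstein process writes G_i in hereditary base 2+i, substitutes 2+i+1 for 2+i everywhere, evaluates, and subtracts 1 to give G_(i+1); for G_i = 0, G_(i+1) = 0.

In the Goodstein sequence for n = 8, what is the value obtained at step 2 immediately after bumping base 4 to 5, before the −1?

G_0 = 8. HB_2(8) = 2^(2 + 1). Bump = 81. G_1 = 80.
G_1 = 80. HB_3(80) = 2·3^3 + 2·3^2 + 2·3 + 2. Bump = 554. G_2 = 553.

6311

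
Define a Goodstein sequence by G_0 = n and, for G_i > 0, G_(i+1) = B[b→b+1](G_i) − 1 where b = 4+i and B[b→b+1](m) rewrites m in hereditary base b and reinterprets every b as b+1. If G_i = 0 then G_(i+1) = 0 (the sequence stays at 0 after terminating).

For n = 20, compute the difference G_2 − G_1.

10

(0) 20|_4 = 4^2 + 4 ↦ 5^2 + 5|_5 = 30 ⇒ 29
(1) 29|_5 = 5^2 + 4 ↦ 6^2 + 4|_6 = 40 ⇒ 39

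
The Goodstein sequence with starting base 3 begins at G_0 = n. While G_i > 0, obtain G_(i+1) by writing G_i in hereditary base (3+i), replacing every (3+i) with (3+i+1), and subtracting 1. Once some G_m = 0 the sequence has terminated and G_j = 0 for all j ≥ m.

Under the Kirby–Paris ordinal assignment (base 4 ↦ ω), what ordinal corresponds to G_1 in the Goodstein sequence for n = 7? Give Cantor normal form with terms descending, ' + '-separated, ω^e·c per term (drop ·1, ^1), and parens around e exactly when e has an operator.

ω·2

G_0=7  [base 3] 2·3 + 1  →[3↦4]→  2·4 + 1 = 9  −1 ⇒ G_1=8
G_1=8  [base 4] 2·4  →[4↦5]→  2·5 = 10  −1 ⇒ G_2=9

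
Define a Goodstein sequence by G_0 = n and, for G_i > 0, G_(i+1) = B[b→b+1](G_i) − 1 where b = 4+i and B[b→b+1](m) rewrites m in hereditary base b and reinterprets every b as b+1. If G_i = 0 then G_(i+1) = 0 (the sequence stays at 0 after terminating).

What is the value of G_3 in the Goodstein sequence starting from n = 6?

[0] 6 ≡ 4 + 2 (base 4). Lift 5: 7. −1: 6.
[1] 6 ≡ 5 + 1 (base 5). Lift 6: 7. −1: 6.
[2] 6 ≡ 6 (base 6). Lift 7: 7. −1: 6.

6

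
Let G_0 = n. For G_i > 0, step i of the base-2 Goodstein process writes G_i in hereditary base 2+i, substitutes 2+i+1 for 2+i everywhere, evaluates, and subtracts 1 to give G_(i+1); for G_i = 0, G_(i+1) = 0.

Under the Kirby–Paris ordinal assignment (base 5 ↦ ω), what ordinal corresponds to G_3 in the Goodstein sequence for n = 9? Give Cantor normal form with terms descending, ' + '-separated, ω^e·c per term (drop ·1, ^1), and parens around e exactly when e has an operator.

ω^ω·3 + ω^3·3 + ω^2·3 + ω·3 + 2

i=0: 9 = 2^(2 + 1) + 1 (b=2); 2→3: 3^(3 + 1) + 1 = 82; 82−1 = 81
i=1: 81 = 3^(3 + 1) (b=3); 3→4: 4^(4 + 1) = 1024; 1024−1 = 1023
i=2: 1023 = 3·4^4 + 3·4^3 + 3·4^2 + 3·4 + 3 (b=4); 4→5: 3·5^5 + 3·5^3 + 3·5^2 + 3·5 + 3 = 9843; 9843−1 = 9842
i=3: 9842 = 3·5^5 + 3·5^3 + 3·5^2 + 3·5 + 2 (b=5); 5→6: 3·6^6 + 3·6^3 + 3·6^2 + 3·6 + 2 = 140744; 140744−1 = 140743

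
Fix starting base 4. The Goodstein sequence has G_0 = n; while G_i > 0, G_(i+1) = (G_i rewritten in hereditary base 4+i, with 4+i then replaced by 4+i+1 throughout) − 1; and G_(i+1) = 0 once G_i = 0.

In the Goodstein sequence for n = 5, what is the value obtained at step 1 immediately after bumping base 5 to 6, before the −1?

(0) 5|_4 = 4 + 1 ↦ 5 + 1|_5 = 6 ⇒ 5
(1) 5|_5 = 5 ↦ 6|_6 = 6 ⇒ 5

6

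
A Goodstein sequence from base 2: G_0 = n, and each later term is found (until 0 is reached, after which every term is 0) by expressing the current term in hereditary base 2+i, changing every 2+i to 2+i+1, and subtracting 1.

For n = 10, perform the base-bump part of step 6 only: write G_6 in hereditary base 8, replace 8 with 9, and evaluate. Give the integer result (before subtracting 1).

1937434593

step 0: 10 = 2^(2 + 1) + 2; sub 3 for 2: 3^(3 + 1) + 3; = 84; G_1 = 84−1 = 83
step 1: 83 = 3^(3 + 1) + 2; sub 4 for 3: 4^(4 + 1) + 2; = 1026; G_2 = 1026−1 = 1025
step 2: 1025 = 4^(4 + 1) + 1; sub 5 for 4: 5^(5 + 1) + 1; = 15626; G_3 = 15626−1 = 15625
step 3: 15625 = 5^(5 + 1); sub 6 for 5: 6^(6 + 1); = 279936; G_4 = 279936−1 = 279935
step 4: 279935 = 5·6^6 + 5·6^5 + 5·6^4 + 5·6^3 + 5·6^2 + 5·6 + 5; sub 7 for 6: 5·7^7 + 5·7^5 + 5·7^4 + 5·7^3 + 5·7^2 + 5·7 + 5; = 4215755; G_5 = 4215755−1 = 4215754
step 5: 4215754 = 5·7^7 + 5·7^5 + 5·7^4 + 5·7^3 + 5·7^2 + 5·7 + 4; sub 8 for 7: 5·8^8 + 5·8^5 + 5·8^4 + 5·8^3 + 5·8^2 + 5·8 + 4; = 84073324; G_6 = 84073324−1 = 84073323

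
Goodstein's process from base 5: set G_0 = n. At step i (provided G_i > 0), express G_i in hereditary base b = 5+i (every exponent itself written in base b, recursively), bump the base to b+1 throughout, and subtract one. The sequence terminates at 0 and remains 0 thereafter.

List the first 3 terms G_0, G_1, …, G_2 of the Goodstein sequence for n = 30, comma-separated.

step 0: 30 = 5^2 + 5; sub 6 for 5: 6^2 + 6; = 42; G_1 = 42−1 = 41
step 1: 41 = 6^2 + 5; sub 7 for 6: 7^2 + 5; = 54; G_2 = 54−1 = 53

30, 41, 53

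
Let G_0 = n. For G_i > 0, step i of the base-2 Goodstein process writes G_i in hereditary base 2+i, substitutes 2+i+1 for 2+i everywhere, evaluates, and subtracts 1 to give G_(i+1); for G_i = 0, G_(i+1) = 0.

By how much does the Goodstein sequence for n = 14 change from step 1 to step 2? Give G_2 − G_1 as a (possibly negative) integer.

G_0 = 14. HB_2(14) = 2^(2 + 1) + 2^2 + 2. Bump = 111. G_1 = 110.
G_1 = 110. HB_3(110) = 3^(3 + 1) + 3^3 + 2. Bump = 1282. G_2 = 1281.

1171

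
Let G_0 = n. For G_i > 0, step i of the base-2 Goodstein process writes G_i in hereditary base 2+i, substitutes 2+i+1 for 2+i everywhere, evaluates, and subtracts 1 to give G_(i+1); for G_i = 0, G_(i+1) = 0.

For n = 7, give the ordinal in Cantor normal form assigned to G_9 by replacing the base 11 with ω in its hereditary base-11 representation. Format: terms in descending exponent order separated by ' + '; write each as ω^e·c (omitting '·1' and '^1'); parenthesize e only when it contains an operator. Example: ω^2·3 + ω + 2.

ω^7·7 + ω^6·7 + ω^5·7 + ω^4·7 + ω^3·7 + ω^2·7 + ω·7 + 4

G_0=7  [base 2] 2^2 + 2 + 1  →[2↦3]→  3^3 + 3 + 1 = 31  −1 ⇒ G_1=30
G_1=30  [base 3] 3^3 + 3  →[3↦4]→  4^4 + 4 = 260  −1 ⇒ G_2=259
G_2=259  [base 4] 4^4 + 3  →[4↦5]→  5^5 + 3 = 3128  −1 ⇒ G_3=3127
G_3=3127  [base 5] 5^5 + 2  →[5↦6]→  6^6 + 2 = 46658  −1 ⇒ G_4=46657
G_4=46657  [base 6] 6^6 + 1  →[6↦7]→  7^7 + 1 = 823544  −1 ⇒ G_5=823543
G_5=823543  [base 7] 7^7  →[7↦8]→  8^8 = 16777216  −1 ⇒ G_6=16777215
G_6=16777215  [base 8] 7·8^7 + 7·8^6 + 7·8^5 + 7·8^4 + 7·8^3 + 7·8^2 + 7·8 + 7  →[8↦9]→  7·9^7 + 7·9^6 + 7·9^5 + 7·9^4 + 7·9^3 + 7·9^2 + 7·9 + 7 = 37665880  −1 ⇒ G_7=37665879
G_7=37665879  [base 9] 7·9^7 + 7·9^6 + 7·9^5 + 7·9^4 + 7·9^3 + 7·9^2 + 7·9 + 6  →[9↦10]→  7·10^7 + 7·10^6 + 7·10^5 + 7·10^4 + 7·10^3 + 7·10^2 + 7·10 + 6 = 77777776  −1 ⇒ G_8=77777775
G_8=77777775  [base 10] 7·10^7 + 7·10^6 + 7·10^5 + 7·10^4 + 7·10^3 + 7·10^2 + 7·10 + 5  →[10↦11]→  7·11^7 + 7·11^6 + 7·11^5 + 7·11^4 + 7·11^3 + 7·11^2 + 7·11 + 5 = 150051214  −1 ⇒ G_9=150051213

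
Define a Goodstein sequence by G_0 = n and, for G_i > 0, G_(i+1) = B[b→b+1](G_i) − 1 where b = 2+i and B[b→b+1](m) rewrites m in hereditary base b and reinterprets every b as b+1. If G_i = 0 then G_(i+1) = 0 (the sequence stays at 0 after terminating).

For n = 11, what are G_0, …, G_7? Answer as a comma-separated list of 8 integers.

11, 84, 1027, 15627, 279937, 5764801, 134217727, 2749609302

G_0=11  [base 2] 2^(2 + 1) + 2 + 1  →[2↦3]→  3^(3 + 1) + 3 + 1 = 85  −1 ⇒ G_1=84
G_1=84  [base 3] 3^(3 + 1) + 3  →[3↦4]→  4^(4 + 1) + 4 = 1028  −1 ⇒ G_2=1027
G_2=1027  [base 4] 4^(4 + 1) + 3  →[4↦5]→  5^(5 + 1) + 3 = 15628  −1 ⇒ G_3=15627
G_3=15627  [base 5] 5^(5 + 1) + 2  →[5↦6]→  6^(6 + 1) + 2 = 279938  −1 ⇒ G_4=279937
G_4=279937  [base 6] 6^(6 + 1) + 1  →[6↦7]→  7^(7 + 1) + 1 = 5764802  −1 ⇒ G_5=5764801
G_5=5764801  [base 7] 7^(7 + 1)  →[7↦8]→  8^(8 + 1) = 134217728  −1 ⇒ G_6=134217727
G_6=134217727  [base 8] 7·8^8 + 7·8^7 + 7·8^6 + 7·8^5 + 7·8^4 + 7·8^3 + 7·8^2 + 7·8 + 7  →[8↦9]→  7·9^9 + 7·9^7 + 7·9^6 + 7·9^5 + 7·9^4 + 7·9^3 + 7·9^2 + 7·9 + 7 = 2749609303  −1 ⇒ G_7=2749609302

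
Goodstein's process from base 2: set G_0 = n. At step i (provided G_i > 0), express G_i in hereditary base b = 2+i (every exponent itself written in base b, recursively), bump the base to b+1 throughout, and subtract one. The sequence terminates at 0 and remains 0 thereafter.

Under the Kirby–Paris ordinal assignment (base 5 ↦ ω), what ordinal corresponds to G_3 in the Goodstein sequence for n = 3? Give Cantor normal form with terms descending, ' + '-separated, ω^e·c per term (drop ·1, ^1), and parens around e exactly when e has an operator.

2

G_0=3  [base 2] 2 + 1  →[2↦3]→  3 + 1 = 4  −1 ⇒ G_1=3
G_1=3  [base 3] 3  →[3↦4]→  4 = 4  −1 ⇒ G_2=3
G_2=3  [base 4] 3  →[4↦5]→  3 = 3  −1 ⇒ G_3=2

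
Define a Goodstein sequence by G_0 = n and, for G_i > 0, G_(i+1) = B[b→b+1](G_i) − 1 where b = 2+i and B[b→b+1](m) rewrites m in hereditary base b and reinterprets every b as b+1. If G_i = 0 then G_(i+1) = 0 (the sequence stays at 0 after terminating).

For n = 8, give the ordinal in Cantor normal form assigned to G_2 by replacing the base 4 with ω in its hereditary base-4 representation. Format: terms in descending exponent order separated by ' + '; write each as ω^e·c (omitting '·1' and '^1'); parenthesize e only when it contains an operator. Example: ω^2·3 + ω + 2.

ω^ω·2 + ω^2·2 + ω·2 + 1

G_0=8  [base 2] 2^(2 + 1)  →[2↦3]→  3^(3 + 1) = 81  −1 ⇒ G_1=80
G_1=80  [base 3] 2·3^3 + 2·3^2 + 2·3 + 2  →[3↦4]→  2·4^4 + 2·4^2 + 2·4 + 2 = 554  −1 ⇒ G_2=553
G_2=553  [base 4] 2·4^4 + 2·4^2 + 2·4 + 1  →[4↦5]→  2·5^5 + 2·5^2 + 2·5 + 1 = 6311  −1 ⇒ G_3=6310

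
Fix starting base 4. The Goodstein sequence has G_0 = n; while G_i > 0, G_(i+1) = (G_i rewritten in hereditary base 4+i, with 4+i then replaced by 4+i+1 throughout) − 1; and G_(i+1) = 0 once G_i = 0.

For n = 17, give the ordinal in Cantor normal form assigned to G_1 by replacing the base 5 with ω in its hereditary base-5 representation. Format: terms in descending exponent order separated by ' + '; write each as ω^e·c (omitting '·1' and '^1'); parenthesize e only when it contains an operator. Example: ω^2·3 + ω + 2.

[0] 17 ≡ 4^2 + 1 (base 4). Lift 5: 26. −1: 25.
[1] 25 ≡ 5^2 (base 5). Lift 6: 36. −1: 35.

ω^2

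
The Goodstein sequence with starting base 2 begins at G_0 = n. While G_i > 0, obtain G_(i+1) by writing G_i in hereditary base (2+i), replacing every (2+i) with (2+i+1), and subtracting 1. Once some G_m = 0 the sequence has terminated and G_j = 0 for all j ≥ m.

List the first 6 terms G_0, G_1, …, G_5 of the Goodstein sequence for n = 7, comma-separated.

(0) 7|_2 = 2^2 + 2 + 1 ↦ 3^3 + 3 + 1|_3 = 31 ⇒ 30
(1) 30|_3 = 3^3 + 3 ↦ 4^4 + 4|_4 = 260 ⇒ 259
(2) 259|_4 = 4^4 + 3 ↦ 5^5 + 3|_5 = 3128 ⇒ 3127
(3) 3127|_5 = 5^5 + 2 ↦ 6^6 + 2|_6 = 46658 ⇒ 46657
(4) 46657|_6 = 6^6 + 1 ↦ 7^7 + 1|_7 = 823544 ⇒ 823543

7, 30, 259, 3127, 46657, 823543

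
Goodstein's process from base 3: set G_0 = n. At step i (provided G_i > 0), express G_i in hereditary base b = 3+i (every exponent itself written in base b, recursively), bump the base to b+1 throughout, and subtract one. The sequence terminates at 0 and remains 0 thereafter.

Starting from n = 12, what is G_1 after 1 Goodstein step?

i=0: 12 = 3^2 + 3 (b=3); 3→4: 4^2 + 4 = 20; 20−1 = 19
i=1: 19 = 4^2 + 3 (b=4); 4→5: 5^2 + 3 = 28; 28−1 = 27

19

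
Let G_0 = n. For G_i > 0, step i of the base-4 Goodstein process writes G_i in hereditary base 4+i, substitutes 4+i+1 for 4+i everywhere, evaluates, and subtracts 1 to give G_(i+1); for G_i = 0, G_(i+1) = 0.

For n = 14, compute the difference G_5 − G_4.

(0) 14|_4 = 3·4 + 2 ↦ 3·5 + 2|_5 = 17 ⇒ 16
(1) 16|_5 = 3·5 + 1 ↦ 3·6 + 1|_6 = 19 ⇒ 18
(2) 18|_6 = 3·6 ↦ 3·7|_7 = 21 ⇒ 20
(3) 20|_7 = 2·7 + 6 ↦ 2·8 + 6|_8 = 22 ⇒ 21
(4) 21|_8 = 2·8 + 5 ↦ 2·9 + 5|_9 = 23 ⇒ 22

1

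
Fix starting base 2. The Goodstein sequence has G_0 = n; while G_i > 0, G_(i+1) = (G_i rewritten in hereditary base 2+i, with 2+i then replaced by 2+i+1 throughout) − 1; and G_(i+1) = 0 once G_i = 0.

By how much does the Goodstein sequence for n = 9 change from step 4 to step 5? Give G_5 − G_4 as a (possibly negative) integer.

G_0 = 9. HB_2(9) = 2^(2 + 1) + 1. Bump = 82. G_1 = 81.
G_1 = 81. HB_3(81) = 3^(3 + 1). Bump = 1024. G_2 = 1023.
G_2 = 1023. HB_4(1023) = 3·4^4 + 3·4^3 + 3·4^2 + 3·4 + 3. Bump = 9843. G_3 = 9842.
G_3 = 9842. HB_5(9842) = 3·5^5 + 3·5^3 + 3·5^2 + 3·5 + 2. Bump = 140744. G_4 = 140743.
G_4 = 140743. HB_6(140743) = 3·6^6 + 3·6^3 + 3·6^2 + 3·6 + 1. Bump = 2471827. G_5 = 2471826.

2331083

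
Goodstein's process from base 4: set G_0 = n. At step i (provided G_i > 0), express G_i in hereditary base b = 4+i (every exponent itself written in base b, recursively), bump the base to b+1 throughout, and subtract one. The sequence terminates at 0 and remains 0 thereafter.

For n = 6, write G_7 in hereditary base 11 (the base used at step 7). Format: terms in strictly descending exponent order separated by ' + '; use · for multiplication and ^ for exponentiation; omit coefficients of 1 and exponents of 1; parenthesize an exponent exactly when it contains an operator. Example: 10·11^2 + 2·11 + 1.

2

step 0: 6 = 4 + 2; sub 5 for 4: 5 + 2; = 7; G_1 = 7−1 = 6
step 1: 6 = 5 + 1; sub 6 for 5: 6 + 1; = 7; G_2 = 7−1 = 6
step 2: 6 = 6; sub 7 for 6: 7; = 7; G_3 = 7−1 = 6
step 3: 6 = 6; sub 8 for 7: 6; = 6; G_4 = 6−1 = 5
step 4: 5 = 5; sub 9 for 8: 5; = 5; G_5 = 5−1 = 4
step 5: 4 = 4; sub 10 for 9: 4; = 4; G_6 = 4−1 = 3
step 6: 3 = 3; sub 11 for 10: 3; = 3; G_7 = 3−1 = 2
step 7: 2 = 2; sub 12 for 11: 2; = 2; G_8 = 2−1 = 1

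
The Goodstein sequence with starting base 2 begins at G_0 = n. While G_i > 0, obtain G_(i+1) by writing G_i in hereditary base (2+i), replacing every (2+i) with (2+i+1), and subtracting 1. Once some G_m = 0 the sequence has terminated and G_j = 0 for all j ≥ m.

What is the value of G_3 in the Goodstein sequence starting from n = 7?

3127

G_0 = 7. HB_2(7) = 2^2 + 2 + 1. Bump = 31. G_1 = 30.
G_1 = 30. HB_3(30) = 3^3 + 3. Bump = 260. G_2 = 259.
G_2 = 259. HB_4(259) = 4^4 + 3. Bump = 3128. G_3 = 3127.
G_3 = 3127. HB_5(3127) = 5^5 + 2. Bump = 46658. G_4 = 46657.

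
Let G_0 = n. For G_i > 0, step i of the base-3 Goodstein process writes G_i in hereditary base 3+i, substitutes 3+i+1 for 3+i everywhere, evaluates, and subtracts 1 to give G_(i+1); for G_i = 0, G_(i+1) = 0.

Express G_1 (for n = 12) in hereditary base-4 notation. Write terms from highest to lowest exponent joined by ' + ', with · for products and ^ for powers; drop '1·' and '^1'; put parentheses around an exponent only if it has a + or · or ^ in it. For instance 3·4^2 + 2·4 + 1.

4^2 + 3

base 3: 12 = 3^2 + 3; at 4: 4^2 + 4 = 20; next = 19
base 4: 19 = 4^2 + 3; at 5: 5^2 + 3 = 28; next = 27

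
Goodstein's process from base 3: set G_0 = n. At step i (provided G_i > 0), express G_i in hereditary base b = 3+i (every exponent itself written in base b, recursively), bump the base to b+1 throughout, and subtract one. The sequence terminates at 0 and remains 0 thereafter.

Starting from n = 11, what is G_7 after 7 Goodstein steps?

51

base 3: 11 = 3^2 + 2; at 4: 4^2 + 2 = 18; next = 17
base 4: 17 = 4^2 + 1; at 5: 5^2 + 1 = 26; next = 25
base 5: 25 = 5^2; at 6: 6^2 = 36; next = 35
base 6: 35 = 5·6 + 5; at 7: 5·7 + 5 = 40; next = 39
base 7: 39 = 5·7 + 4; at 8: 5·8 + 4 = 44; next = 43
base 8: 43 = 5·8 + 3; at 9: 5·9 + 3 = 48; next = 47
base 9: 47 = 5·9 + 2; at 10: 5·10 + 2 = 52; next = 51
base 10: 51 = 5·10 + 1; at 11: 5·11 + 1 = 56; next = 55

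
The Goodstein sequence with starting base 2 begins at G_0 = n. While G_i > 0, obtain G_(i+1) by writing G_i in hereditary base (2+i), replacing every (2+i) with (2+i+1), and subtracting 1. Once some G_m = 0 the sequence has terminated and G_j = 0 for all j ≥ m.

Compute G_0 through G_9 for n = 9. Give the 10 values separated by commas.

9, 81, 1023, 9842, 140743, 2471826, 50333399, 1162263921, 30000003325, 855935016215

9 —HB2→ 2^(2 + 1) + 1 —bump→ 3^(3 + 1) + 1 = 82 —(−1)→ 81
81 —HB3→ 3^(3 + 1) —bump→ 4^(4 + 1) = 1024 —(−1)→ 1023
1023 —HB4→ 3·4^4 + 3·4^3 + 3·4^2 + 3·4 + 3 —bump→ 3·5^5 + 3·5^3 + 3·5^2 + 3·5 + 3 = 9843 —(−1)→ 9842
9842 —HB5→ 3·5^5 + 3·5^3 + 3·5^2 + 3·5 + 2 —bump→ 3·6^6 + 3·6^3 + 3·6^2 + 3·6 + 2 = 140744 —(−1)→ 140743
140743 —HB6→ 3·6^6 + 3·6^3 + 3·6^2 + 3·6 + 1 —bump→ 3·7^7 + 3·7^3 + 3·7^2 + 3·7 + 1 = 2471827 —(−1)→ 2471826
2471826 —HB7→ 3·7^7 + 3·7^3 + 3·7^2 + 3·7 —bump→ 3·8^8 + 3·8^3 + 3·8^2 + 3·8 = 50333400 —(−1)→ 50333399
50333399 —HB8→ 3·8^8 + 3·8^3 + 3·8^2 + 2·8 + 7 —bump→ 3·9^9 + 3·9^3 + 3·9^2 + 2·9 + 7 = 1162263922 —(−1)→ 1162263921
1162263921 —HB9→ 3·9^9 + 3·9^3 + 3·9^2 + 2·9 + 6 —bump→ 3·10^10 + 3·10^3 + 3·10^2 + 2·10 + 6 = 30000003326 —(−1)→ 30000003325
30000003325 —HB10→ 3·10^10 + 3·10^3 + 3·10^2 + 2·10 + 5 —bump→ 3·11^11 + 3·11^3 + 3·11^2 + 2·11 + 5 = 855935016216 —(−1)→ 855935016215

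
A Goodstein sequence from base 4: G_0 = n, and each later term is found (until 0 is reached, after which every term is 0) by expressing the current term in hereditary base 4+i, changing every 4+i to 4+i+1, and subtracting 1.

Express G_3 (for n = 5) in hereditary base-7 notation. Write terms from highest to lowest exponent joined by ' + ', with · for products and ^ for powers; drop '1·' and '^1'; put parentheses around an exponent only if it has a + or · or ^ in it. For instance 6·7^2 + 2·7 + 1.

step 0: 5 = 4 + 1; sub 5 for 4: 5 + 1; = 6; G_1 = 6−1 = 5
step 1: 5 = 5; sub 6 for 5: 6; = 6; G_2 = 6−1 = 5
step 2: 5 = 5; sub 7 for 6: 5; = 5; G_3 = 5−1 = 4
step 3: 4 = 4; sub 8 for 7: 4; = 4; G_4 = 4−1 = 3

4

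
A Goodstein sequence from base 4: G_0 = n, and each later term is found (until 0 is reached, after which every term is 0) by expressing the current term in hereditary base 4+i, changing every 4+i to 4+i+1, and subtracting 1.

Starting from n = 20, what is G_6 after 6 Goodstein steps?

99

step 0: 20 = 4^2 + 4; sub 5 for 4: 5^2 + 5; = 30; G_1 = 30−1 = 29
step 1: 29 = 5^2 + 4; sub 6 for 5: 6^2 + 4; = 40; G_2 = 40−1 = 39
step 2: 39 = 6^2 + 3; sub 7 for 6: 7^2 + 3; = 52; G_3 = 52−1 = 51
step 3: 51 = 7^2 + 2; sub 8 for 7: 8^2 + 2; = 66; G_4 = 66−1 = 65
step 4: 65 = 8^2 + 1; sub 9 for 8: 9^2 + 1; = 82; G_5 = 82−1 = 81
step 5: 81 = 9^2; sub 10 for 9: 10^2; = 100; G_6 = 100−1 = 99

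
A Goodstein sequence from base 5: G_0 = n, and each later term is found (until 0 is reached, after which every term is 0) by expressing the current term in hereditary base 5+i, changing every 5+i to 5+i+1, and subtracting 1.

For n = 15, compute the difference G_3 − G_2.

G_0 = 15. HB_5(15) = 3·5. Bump = 18. G_1 = 17.
G_1 = 17. HB_6(17) = 2·6 + 5. Bump = 19. G_2 = 18.
G_2 = 18. HB_7(18) = 2·7 + 4. Bump = 20. G_3 = 19.

1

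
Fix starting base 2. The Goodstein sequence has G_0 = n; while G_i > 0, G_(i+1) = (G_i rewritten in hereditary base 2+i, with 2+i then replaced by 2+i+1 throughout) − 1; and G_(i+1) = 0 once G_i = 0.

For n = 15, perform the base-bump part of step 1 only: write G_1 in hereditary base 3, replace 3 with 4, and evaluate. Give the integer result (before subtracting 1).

G_0 = 15. HB_2(15) = 2^(2 + 1) + 2^2 + 2 + 1. Bump = 112. G_1 = 111.
G_1 = 111. HB_3(111) = 3^(3 + 1) + 3^3 + 3. Bump = 1284. G_2 = 1283.

1284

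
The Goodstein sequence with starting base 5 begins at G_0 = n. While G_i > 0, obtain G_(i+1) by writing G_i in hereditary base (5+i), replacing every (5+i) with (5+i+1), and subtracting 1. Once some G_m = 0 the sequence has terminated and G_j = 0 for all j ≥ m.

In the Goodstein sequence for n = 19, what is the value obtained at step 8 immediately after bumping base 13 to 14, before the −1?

34

[0] 19 ≡ 3·5 + 4 (base 5). Lift 6: 22. −1: 21.
[1] 21 ≡ 3·6 + 3 (base 6). Lift 7: 24. −1: 23.
[2] 23 ≡ 3·7 + 2 (base 7). Lift 8: 26. −1: 25.
[3] 25 ≡ 3·8 + 1 (base 8). Lift 9: 28. −1: 27.
[4] 27 ≡ 3·9 (base 9). Lift 10: 30. −1: 29.
[5] 29 ≡ 2·10 + 9 (base 10). Lift 11: 31. −1: 30.
[6] 30 ≡ 2·11 + 8 (base 11). Lift 12: 32. −1: 31.
[7] 31 ≡ 2·12 + 7 (base 12). Lift 13: 33. −1: 32.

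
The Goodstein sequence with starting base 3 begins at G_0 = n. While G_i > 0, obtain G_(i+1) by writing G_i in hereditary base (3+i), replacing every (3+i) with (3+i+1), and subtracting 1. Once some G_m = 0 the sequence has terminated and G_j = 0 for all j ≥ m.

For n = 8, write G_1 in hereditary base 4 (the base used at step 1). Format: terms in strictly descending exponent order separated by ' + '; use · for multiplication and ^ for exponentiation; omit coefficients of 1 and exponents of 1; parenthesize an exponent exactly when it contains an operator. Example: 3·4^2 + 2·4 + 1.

2·4 + 1

G_0=8  [base 3] 2·3 + 2  →[3↦4]→  2·4 + 2 = 10  −1 ⇒ G_1=9
G_1=9  [base 4] 2·4 + 1  →[4↦5]→  2·5 + 1 = 11  −1 ⇒ G_2=10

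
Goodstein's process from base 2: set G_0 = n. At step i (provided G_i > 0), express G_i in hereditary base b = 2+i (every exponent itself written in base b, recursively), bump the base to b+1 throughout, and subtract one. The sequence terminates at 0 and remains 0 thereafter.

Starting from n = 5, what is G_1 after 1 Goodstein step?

27

G_0=5  [base 2] 2^2 + 1  →[2↦3]→  3^3 + 1 = 28  −1 ⇒ G_1=27
G_1=27  [base 3] 3^3  →[3↦4]→  4^4 = 256  −1 ⇒ G_2=255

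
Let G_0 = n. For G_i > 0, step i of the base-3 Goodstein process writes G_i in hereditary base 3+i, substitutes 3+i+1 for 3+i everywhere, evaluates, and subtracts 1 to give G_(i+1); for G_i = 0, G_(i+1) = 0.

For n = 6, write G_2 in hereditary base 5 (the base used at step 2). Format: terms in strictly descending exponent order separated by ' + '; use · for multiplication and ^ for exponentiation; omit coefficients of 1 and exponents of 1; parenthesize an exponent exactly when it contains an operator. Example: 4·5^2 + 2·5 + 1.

5 + 2

G_0 = 6. HB_3(6) = 2·3. Bump = 8. G_1 = 7.
G_1 = 7. HB_4(7) = 4 + 3. Bump = 8. G_2 = 7.
G_2 = 7. HB_5(7) = 5 + 2. Bump = 8. G_3 = 7.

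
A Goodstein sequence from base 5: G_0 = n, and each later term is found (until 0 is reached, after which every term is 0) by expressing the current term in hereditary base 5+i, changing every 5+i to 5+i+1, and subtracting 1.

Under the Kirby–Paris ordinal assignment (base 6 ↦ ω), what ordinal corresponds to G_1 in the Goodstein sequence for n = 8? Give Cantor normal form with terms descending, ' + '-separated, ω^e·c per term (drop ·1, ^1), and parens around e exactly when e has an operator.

G_0=8  [base 5] 5 + 3  →[5↦6]→  6 + 3 = 9  −1 ⇒ G_1=8
G_1=8  [base 6] 6 + 2  →[6↦7]→  7 + 2 = 9  −1 ⇒ G_2=8

ω + 2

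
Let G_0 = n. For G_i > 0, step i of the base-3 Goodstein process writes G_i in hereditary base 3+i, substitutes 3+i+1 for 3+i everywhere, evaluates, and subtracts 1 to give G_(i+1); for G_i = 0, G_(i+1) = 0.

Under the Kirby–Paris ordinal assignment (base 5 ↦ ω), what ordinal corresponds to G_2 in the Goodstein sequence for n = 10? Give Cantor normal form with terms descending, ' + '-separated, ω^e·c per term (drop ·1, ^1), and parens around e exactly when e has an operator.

ω·4 + 4

G_0=10  [base 3] 3^2 + 1  →[3↦4]→  4^2 + 1 = 17  −1 ⇒ G_1=16
G_1=16  [base 4] 4^2  →[4↦5]→  5^2 = 25  −1 ⇒ G_2=24
G_2=24  [base 5] 4·5 + 4  →[5↦6]→  4·6 + 4 = 28  −1 ⇒ G_3=27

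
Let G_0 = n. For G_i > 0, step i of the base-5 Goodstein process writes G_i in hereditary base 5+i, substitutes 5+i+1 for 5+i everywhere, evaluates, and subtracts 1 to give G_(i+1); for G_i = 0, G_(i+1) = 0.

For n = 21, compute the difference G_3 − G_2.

2

step 0: 21 = 4·5 + 1; sub 6 for 5: 4·6 + 1; = 25; G_1 = 25−1 = 24
step 1: 24 = 4·6; sub 7 for 6: 4·7; = 28; G_2 = 28−1 = 27
step 2: 27 = 3·7 + 6; sub 8 for 7: 3·8 + 6; = 30; G_3 = 30−1 = 29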